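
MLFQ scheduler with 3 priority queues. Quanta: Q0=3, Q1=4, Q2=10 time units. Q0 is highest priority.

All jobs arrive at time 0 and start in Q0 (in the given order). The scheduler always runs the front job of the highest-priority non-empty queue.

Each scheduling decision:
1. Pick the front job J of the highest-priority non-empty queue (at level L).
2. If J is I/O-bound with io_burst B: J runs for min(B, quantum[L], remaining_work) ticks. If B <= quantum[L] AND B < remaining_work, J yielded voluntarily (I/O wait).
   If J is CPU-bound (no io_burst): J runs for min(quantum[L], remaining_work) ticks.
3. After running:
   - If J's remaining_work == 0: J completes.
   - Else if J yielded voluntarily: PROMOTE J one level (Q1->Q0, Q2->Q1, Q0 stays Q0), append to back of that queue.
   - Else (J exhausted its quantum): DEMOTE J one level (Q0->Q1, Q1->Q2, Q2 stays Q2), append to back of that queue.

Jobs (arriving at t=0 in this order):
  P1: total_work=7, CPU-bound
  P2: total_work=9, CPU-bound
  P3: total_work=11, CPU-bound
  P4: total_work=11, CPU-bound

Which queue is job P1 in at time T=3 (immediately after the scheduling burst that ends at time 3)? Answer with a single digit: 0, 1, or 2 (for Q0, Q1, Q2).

Answer: 1

Derivation:
t=0-3: P1@Q0 runs 3, rem=4, quantum used, demote→Q1. Q0=[P2,P3,P4] Q1=[P1] Q2=[]
t=3-6: P2@Q0 runs 3, rem=6, quantum used, demote→Q1. Q0=[P3,P4] Q1=[P1,P2] Q2=[]
t=6-9: P3@Q0 runs 3, rem=8, quantum used, demote→Q1. Q0=[P4] Q1=[P1,P2,P3] Q2=[]
t=9-12: P4@Q0 runs 3, rem=8, quantum used, demote→Q1. Q0=[] Q1=[P1,P2,P3,P4] Q2=[]
t=12-16: P1@Q1 runs 4, rem=0, completes. Q0=[] Q1=[P2,P3,P4] Q2=[]
t=16-20: P2@Q1 runs 4, rem=2, quantum used, demote→Q2. Q0=[] Q1=[P3,P4] Q2=[P2]
t=20-24: P3@Q1 runs 4, rem=4, quantum used, demote→Q2. Q0=[] Q1=[P4] Q2=[P2,P3]
t=24-28: P4@Q1 runs 4, rem=4, quantum used, demote→Q2. Q0=[] Q1=[] Q2=[P2,P3,P4]
t=28-30: P2@Q2 runs 2, rem=0, completes. Q0=[] Q1=[] Q2=[P3,P4]
t=30-34: P3@Q2 runs 4, rem=0, completes. Q0=[] Q1=[] Q2=[P4]
t=34-38: P4@Q2 runs 4, rem=0, completes. Q0=[] Q1=[] Q2=[]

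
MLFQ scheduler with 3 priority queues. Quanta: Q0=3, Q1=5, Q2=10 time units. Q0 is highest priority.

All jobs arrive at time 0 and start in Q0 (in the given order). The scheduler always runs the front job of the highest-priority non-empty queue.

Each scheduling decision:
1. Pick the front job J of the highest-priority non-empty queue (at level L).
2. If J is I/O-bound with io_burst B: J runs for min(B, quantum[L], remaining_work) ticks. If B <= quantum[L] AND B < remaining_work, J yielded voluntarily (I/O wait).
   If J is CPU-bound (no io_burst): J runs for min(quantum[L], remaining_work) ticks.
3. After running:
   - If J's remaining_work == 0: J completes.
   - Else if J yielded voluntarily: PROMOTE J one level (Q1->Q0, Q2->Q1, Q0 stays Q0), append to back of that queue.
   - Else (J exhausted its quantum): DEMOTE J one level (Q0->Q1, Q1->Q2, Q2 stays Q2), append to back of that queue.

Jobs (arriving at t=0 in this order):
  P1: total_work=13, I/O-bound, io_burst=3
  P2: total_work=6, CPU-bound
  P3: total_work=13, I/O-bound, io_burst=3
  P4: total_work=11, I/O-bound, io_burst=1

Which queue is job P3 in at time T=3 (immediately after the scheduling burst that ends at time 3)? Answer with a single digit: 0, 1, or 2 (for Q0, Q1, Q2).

Answer: 0

Derivation:
t=0-3: P1@Q0 runs 3, rem=10, I/O yield, promote→Q0. Q0=[P2,P3,P4,P1] Q1=[] Q2=[]
t=3-6: P2@Q0 runs 3, rem=3, quantum used, demote→Q1. Q0=[P3,P4,P1] Q1=[P2] Q2=[]
t=6-9: P3@Q0 runs 3, rem=10, I/O yield, promote→Q0. Q0=[P4,P1,P3] Q1=[P2] Q2=[]
t=9-10: P4@Q0 runs 1, rem=10, I/O yield, promote→Q0. Q0=[P1,P3,P4] Q1=[P2] Q2=[]
t=10-13: P1@Q0 runs 3, rem=7, I/O yield, promote→Q0. Q0=[P3,P4,P1] Q1=[P2] Q2=[]
t=13-16: P3@Q0 runs 3, rem=7, I/O yield, promote→Q0. Q0=[P4,P1,P3] Q1=[P2] Q2=[]
t=16-17: P4@Q0 runs 1, rem=9, I/O yield, promote→Q0. Q0=[P1,P3,P4] Q1=[P2] Q2=[]
t=17-20: P1@Q0 runs 3, rem=4, I/O yield, promote→Q0. Q0=[P3,P4,P1] Q1=[P2] Q2=[]
t=20-23: P3@Q0 runs 3, rem=4, I/O yield, promote→Q0. Q0=[P4,P1,P3] Q1=[P2] Q2=[]
t=23-24: P4@Q0 runs 1, rem=8, I/O yield, promote→Q0. Q0=[P1,P3,P4] Q1=[P2] Q2=[]
t=24-27: P1@Q0 runs 3, rem=1, I/O yield, promote→Q0. Q0=[P3,P4,P1] Q1=[P2] Q2=[]
t=27-30: P3@Q0 runs 3, rem=1, I/O yield, promote→Q0. Q0=[P4,P1,P3] Q1=[P2] Q2=[]
t=30-31: P4@Q0 runs 1, rem=7, I/O yield, promote→Q0. Q0=[P1,P3,P4] Q1=[P2] Q2=[]
t=31-32: P1@Q0 runs 1, rem=0, completes. Q0=[P3,P4] Q1=[P2] Q2=[]
t=32-33: P3@Q0 runs 1, rem=0, completes. Q0=[P4] Q1=[P2] Q2=[]
t=33-34: P4@Q0 runs 1, rem=6, I/O yield, promote→Q0. Q0=[P4] Q1=[P2] Q2=[]
t=34-35: P4@Q0 runs 1, rem=5, I/O yield, promote→Q0. Q0=[P4] Q1=[P2] Q2=[]
t=35-36: P4@Q0 runs 1, rem=4, I/O yield, promote→Q0. Q0=[P4] Q1=[P2] Q2=[]
t=36-37: P4@Q0 runs 1, rem=3, I/O yield, promote→Q0. Q0=[P4] Q1=[P2] Q2=[]
t=37-38: P4@Q0 runs 1, rem=2, I/O yield, promote→Q0. Q0=[P4] Q1=[P2] Q2=[]
t=38-39: P4@Q0 runs 1, rem=1, I/O yield, promote→Q0. Q0=[P4] Q1=[P2] Q2=[]
t=39-40: P4@Q0 runs 1, rem=0, completes. Q0=[] Q1=[P2] Q2=[]
t=40-43: P2@Q1 runs 3, rem=0, completes. Q0=[] Q1=[] Q2=[]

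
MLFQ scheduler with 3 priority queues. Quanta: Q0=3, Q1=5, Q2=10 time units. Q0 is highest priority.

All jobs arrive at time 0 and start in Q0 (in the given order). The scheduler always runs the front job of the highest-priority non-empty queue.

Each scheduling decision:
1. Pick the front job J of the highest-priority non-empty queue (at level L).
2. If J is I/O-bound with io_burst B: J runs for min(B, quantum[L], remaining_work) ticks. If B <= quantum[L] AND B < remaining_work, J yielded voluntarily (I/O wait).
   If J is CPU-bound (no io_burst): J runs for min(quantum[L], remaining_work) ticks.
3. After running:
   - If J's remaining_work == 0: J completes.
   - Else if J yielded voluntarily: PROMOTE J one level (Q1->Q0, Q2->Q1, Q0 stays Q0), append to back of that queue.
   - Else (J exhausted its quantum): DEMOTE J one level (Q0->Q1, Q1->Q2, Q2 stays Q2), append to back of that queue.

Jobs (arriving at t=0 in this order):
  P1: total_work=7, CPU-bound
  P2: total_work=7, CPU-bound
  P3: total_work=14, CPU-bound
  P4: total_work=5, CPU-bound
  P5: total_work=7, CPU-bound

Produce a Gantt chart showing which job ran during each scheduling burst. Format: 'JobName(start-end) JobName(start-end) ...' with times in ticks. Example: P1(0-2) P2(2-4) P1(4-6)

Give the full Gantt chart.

t=0-3: P1@Q0 runs 3, rem=4, quantum used, demote→Q1. Q0=[P2,P3,P4,P5] Q1=[P1] Q2=[]
t=3-6: P2@Q0 runs 3, rem=4, quantum used, demote→Q1. Q0=[P3,P4,P5] Q1=[P1,P2] Q2=[]
t=6-9: P3@Q0 runs 3, rem=11, quantum used, demote→Q1. Q0=[P4,P5] Q1=[P1,P2,P3] Q2=[]
t=9-12: P4@Q0 runs 3, rem=2, quantum used, demote→Q1. Q0=[P5] Q1=[P1,P2,P3,P4] Q2=[]
t=12-15: P5@Q0 runs 3, rem=4, quantum used, demote→Q1. Q0=[] Q1=[P1,P2,P3,P4,P5] Q2=[]
t=15-19: P1@Q1 runs 4, rem=0, completes. Q0=[] Q1=[P2,P3,P4,P5] Q2=[]
t=19-23: P2@Q1 runs 4, rem=0, completes. Q0=[] Q1=[P3,P4,P5] Q2=[]
t=23-28: P3@Q1 runs 5, rem=6, quantum used, demote→Q2. Q0=[] Q1=[P4,P5] Q2=[P3]
t=28-30: P4@Q1 runs 2, rem=0, completes. Q0=[] Q1=[P5] Q2=[P3]
t=30-34: P5@Q1 runs 4, rem=0, completes. Q0=[] Q1=[] Q2=[P3]
t=34-40: P3@Q2 runs 6, rem=0, completes. Q0=[] Q1=[] Q2=[]

Answer: P1(0-3) P2(3-6) P3(6-9) P4(9-12) P5(12-15) P1(15-19) P2(19-23) P3(23-28) P4(28-30) P5(30-34) P3(34-40)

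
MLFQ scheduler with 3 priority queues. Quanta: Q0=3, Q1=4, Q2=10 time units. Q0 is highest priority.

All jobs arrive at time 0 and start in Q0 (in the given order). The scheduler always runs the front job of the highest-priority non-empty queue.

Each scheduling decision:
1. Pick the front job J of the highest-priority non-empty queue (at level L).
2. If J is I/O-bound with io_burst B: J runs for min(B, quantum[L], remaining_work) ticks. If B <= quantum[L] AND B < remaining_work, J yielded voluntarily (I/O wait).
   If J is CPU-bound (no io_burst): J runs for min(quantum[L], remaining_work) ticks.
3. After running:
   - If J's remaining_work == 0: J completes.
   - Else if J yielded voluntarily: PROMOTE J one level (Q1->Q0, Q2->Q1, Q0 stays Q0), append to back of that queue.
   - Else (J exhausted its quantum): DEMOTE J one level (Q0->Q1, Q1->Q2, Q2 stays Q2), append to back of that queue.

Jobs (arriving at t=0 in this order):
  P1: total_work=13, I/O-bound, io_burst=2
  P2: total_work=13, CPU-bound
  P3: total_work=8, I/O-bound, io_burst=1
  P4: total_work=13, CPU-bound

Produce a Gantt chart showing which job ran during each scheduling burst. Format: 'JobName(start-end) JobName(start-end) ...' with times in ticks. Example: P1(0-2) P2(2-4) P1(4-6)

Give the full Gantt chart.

t=0-2: P1@Q0 runs 2, rem=11, I/O yield, promote→Q0. Q0=[P2,P3,P4,P1] Q1=[] Q2=[]
t=2-5: P2@Q0 runs 3, rem=10, quantum used, demote→Q1. Q0=[P3,P4,P1] Q1=[P2] Q2=[]
t=5-6: P3@Q0 runs 1, rem=7, I/O yield, promote→Q0. Q0=[P4,P1,P3] Q1=[P2] Q2=[]
t=6-9: P4@Q0 runs 3, rem=10, quantum used, demote→Q1. Q0=[P1,P3] Q1=[P2,P4] Q2=[]
t=9-11: P1@Q0 runs 2, rem=9, I/O yield, promote→Q0. Q0=[P3,P1] Q1=[P2,P4] Q2=[]
t=11-12: P3@Q0 runs 1, rem=6, I/O yield, promote→Q0. Q0=[P1,P3] Q1=[P2,P4] Q2=[]
t=12-14: P1@Q0 runs 2, rem=7, I/O yield, promote→Q0. Q0=[P3,P1] Q1=[P2,P4] Q2=[]
t=14-15: P3@Q0 runs 1, rem=5, I/O yield, promote→Q0. Q0=[P1,P3] Q1=[P2,P4] Q2=[]
t=15-17: P1@Q0 runs 2, rem=5, I/O yield, promote→Q0. Q0=[P3,P1] Q1=[P2,P4] Q2=[]
t=17-18: P3@Q0 runs 1, rem=4, I/O yield, promote→Q0. Q0=[P1,P3] Q1=[P2,P4] Q2=[]
t=18-20: P1@Q0 runs 2, rem=3, I/O yield, promote→Q0. Q0=[P3,P1] Q1=[P2,P4] Q2=[]
t=20-21: P3@Q0 runs 1, rem=3, I/O yield, promote→Q0. Q0=[P1,P3] Q1=[P2,P4] Q2=[]
t=21-23: P1@Q0 runs 2, rem=1, I/O yield, promote→Q0. Q0=[P3,P1] Q1=[P2,P4] Q2=[]
t=23-24: P3@Q0 runs 1, rem=2, I/O yield, promote→Q0. Q0=[P1,P3] Q1=[P2,P4] Q2=[]
t=24-25: P1@Q0 runs 1, rem=0, completes. Q0=[P3] Q1=[P2,P4] Q2=[]
t=25-26: P3@Q0 runs 1, rem=1, I/O yield, promote→Q0. Q0=[P3] Q1=[P2,P4] Q2=[]
t=26-27: P3@Q0 runs 1, rem=0, completes. Q0=[] Q1=[P2,P4] Q2=[]
t=27-31: P2@Q1 runs 4, rem=6, quantum used, demote→Q2. Q0=[] Q1=[P4] Q2=[P2]
t=31-35: P4@Q1 runs 4, rem=6, quantum used, demote→Q2. Q0=[] Q1=[] Q2=[P2,P4]
t=35-41: P2@Q2 runs 6, rem=0, completes. Q0=[] Q1=[] Q2=[P4]
t=41-47: P4@Q2 runs 6, rem=0, completes. Q0=[] Q1=[] Q2=[]

Answer: P1(0-2) P2(2-5) P3(5-6) P4(6-9) P1(9-11) P3(11-12) P1(12-14) P3(14-15) P1(15-17) P3(17-18) P1(18-20) P3(20-21) P1(21-23) P3(23-24) P1(24-25) P3(25-26) P3(26-27) P2(27-31) P4(31-35) P2(35-41) P4(41-47)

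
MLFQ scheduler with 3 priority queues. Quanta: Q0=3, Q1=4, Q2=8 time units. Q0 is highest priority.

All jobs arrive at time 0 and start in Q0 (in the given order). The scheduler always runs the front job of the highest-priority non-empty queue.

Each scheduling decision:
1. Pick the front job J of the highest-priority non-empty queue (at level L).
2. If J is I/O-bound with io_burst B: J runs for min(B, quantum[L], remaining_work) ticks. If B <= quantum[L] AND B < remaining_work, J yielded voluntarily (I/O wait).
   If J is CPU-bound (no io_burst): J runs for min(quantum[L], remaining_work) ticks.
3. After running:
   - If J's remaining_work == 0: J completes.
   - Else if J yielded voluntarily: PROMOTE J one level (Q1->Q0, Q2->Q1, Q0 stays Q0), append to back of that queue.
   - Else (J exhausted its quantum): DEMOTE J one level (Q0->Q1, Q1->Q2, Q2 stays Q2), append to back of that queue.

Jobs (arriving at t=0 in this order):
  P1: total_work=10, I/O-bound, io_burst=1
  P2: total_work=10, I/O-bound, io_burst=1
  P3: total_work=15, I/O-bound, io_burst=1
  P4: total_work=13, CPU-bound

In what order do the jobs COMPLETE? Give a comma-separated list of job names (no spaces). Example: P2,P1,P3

t=0-1: P1@Q0 runs 1, rem=9, I/O yield, promote→Q0. Q0=[P2,P3,P4,P1] Q1=[] Q2=[]
t=1-2: P2@Q0 runs 1, rem=9, I/O yield, promote→Q0. Q0=[P3,P4,P1,P2] Q1=[] Q2=[]
t=2-3: P3@Q0 runs 1, rem=14, I/O yield, promote→Q0. Q0=[P4,P1,P2,P3] Q1=[] Q2=[]
t=3-6: P4@Q0 runs 3, rem=10, quantum used, demote→Q1. Q0=[P1,P2,P3] Q1=[P4] Q2=[]
t=6-7: P1@Q0 runs 1, rem=8, I/O yield, promote→Q0. Q0=[P2,P3,P1] Q1=[P4] Q2=[]
t=7-8: P2@Q0 runs 1, rem=8, I/O yield, promote→Q0. Q0=[P3,P1,P2] Q1=[P4] Q2=[]
t=8-9: P3@Q0 runs 1, rem=13, I/O yield, promote→Q0. Q0=[P1,P2,P3] Q1=[P4] Q2=[]
t=9-10: P1@Q0 runs 1, rem=7, I/O yield, promote→Q0. Q0=[P2,P3,P1] Q1=[P4] Q2=[]
t=10-11: P2@Q0 runs 1, rem=7, I/O yield, promote→Q0. Q0=[P3,P1,P2] Q1=[P4] Q2=[]
t=11-12: P3@Q0 runs 1, rem=12, I/O yield, promote→Q0. Q0=[P1,P2,P3] Q1=[P4] Q2=[]
t=12-13: P1@Q0 runs 1, rem=6, I/O yield, promote→Q0. Q0=[P2,P3,P1] Q1=[P4] Q2=[]
t=13-14: P2@Q0 runs 1, rem=6, I/O yield, promote→Q0. Q0=[P3,P1,P2] Q1=[P4] Q2=[]
t=14-15: P3@Q0 runs 1, rem=11, I/O yield, promote→Q0. Q0=[P1,P2,P3] Q1=[P4] Q2=[]
t=15-16: P1@Q0 runs 1, rem=5, I/O yield, promote→Q0. Q0=[P2,P3,P1] Q1=[P4] Q2=[]
t=16-17: P2@Q0 runs 1, rem=5, I/O yield, promote→Q0. Q0=[P3,P1,P2] Q1=[P4] Q2=[]
t=17-18: P3@Q0 runs 1, rem=10, I/O yield, promote→Q0. Q0=[P1,P2,P3] Q1=[P4] Q2=[]
t=18-19: P1@Q0 runs 1, rem=4, I/O yield, promote→Q0. Q0=[P2,P3,P1] Q1=[P4] Q2=[]
t=19-20: P2@Q0 runs 1, rem=4, I/O yield, promote→Q0. Q0=[P3,P1,P2] Q1=[P4] Q2=[]
t=20-21: P3@Q0 runs 1, rem=9, I/O yield, promote→Q0. Q0=[P1,P2,P3] Q1=[P4] Q2=[]
t=21-22: P1@Q0 runs 1, rem=3, I/O yield, promote→Q0. Q0=[P2,P3,P1] Q1=[P4] Q2=[]
t=22-23: P2@Q0 runs 1, rem=3, I/O yield, promote→Q0. Q0=[P3,P1,P2] Q1=[P4] Q2=[]
t=23-24: P3@Q0 runs 1, rem=8, I/O yield, promote→Q0. Q0=[P1,P2,P3] Q1=[P4] Q2=[]
t=24-25: P1@Q0 runs 1, rem=2, I/O yield, promote→Q0. Q0=[P2,P3,P1] Q1=[P4] Q2=[]
t=25-26: P2@Q0 runs 1, rem=2, I/O yield, promote→Q0. Q0=[P3,P1,P2] Q1=[P4] Q2=[]
t=26-27: P3@Q0 runs 1, rem=7, I/O yield, promote→Q0. Q0=[P1,P2,P3] Q1=[P4] Q2=[]
t=27-28: P1@Q0 runs 1, rem=1, I/O yield, promote→Q0. Q0=[P2,P3,P1] Q1=[P4] Q2=[]
t=28-29: P2@Q0 runs 1, rem=1, I/O yield, promote→Q0. Q0=[P3,P1,P2] Q1=[P4] Q2=[]
t=29-30: P3@Q0 runs 1, rem=6, I/O yield, promote→Q0. Q0=[P1,P2,P3] Q1=[P4] Q2=[]
t=30-31: P1@Q0 runs 1, rem=0, completes. Q0=[P2,P3] Q1=[P4] Q2=[]
t=31-32: P2@Q0 runs 1, rem=0, completes. Q0=[P3] Q1=[P4] Q2=[]
t=32-33: P3@Q0 runs 1, rem=5, I/O yield, promote→Q0. Q0=[P3] Q1=[P4] Q2=[]
t=33-34: P3@Q0 runs 1, rem=4, I/O yield, promote→Q0. Q0=[P3] Q1=[P4] Q2=[]
t=34-35: P3@Q0 runs 1, rem=3, I/O yield, promote→Q0. Q0=[P3] Q1=[P4] Q2=[]
t=35-36: P3@Q0 runs 1, rem=2, I/O yield, promote→Q0. Q0=[P3] Q1=[P4] Q2=[]
t=36-37: P3@Q0 runs 1, rem=1, I/O yield, promote→Q0. Q0=[P3] Q1=[P4] Q2=[]
t=37-38: P3@Q0 runs 1, rem=0, completes. Q0=[] Q1=[P4] Q2=[]
t=38-42: P4@Q1 runs 4, rem=6, quantum used, demote→Q2. Q0=[] Q1=[] Q2=[P4]
t=42-48: P4@Q2 runs 6, rem=0, completes. Q0=[] Q1=[] Q2=[]

Answer: P1,P2,P3,P4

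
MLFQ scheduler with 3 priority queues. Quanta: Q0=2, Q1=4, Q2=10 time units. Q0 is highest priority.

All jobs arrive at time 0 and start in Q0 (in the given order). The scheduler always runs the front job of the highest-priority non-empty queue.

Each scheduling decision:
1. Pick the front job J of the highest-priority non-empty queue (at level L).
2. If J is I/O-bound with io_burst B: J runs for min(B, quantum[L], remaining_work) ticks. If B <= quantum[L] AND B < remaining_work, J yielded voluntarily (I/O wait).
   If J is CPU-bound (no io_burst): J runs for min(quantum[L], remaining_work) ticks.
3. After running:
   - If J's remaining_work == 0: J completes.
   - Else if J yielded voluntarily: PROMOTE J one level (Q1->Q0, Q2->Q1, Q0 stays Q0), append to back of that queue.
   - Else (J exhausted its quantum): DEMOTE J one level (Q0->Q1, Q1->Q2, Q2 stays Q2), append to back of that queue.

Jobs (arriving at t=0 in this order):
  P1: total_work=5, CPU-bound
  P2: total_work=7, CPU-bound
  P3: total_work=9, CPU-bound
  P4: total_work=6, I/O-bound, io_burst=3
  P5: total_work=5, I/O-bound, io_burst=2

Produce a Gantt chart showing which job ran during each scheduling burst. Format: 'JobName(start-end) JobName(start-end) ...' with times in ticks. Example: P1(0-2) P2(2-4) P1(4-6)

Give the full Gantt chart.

Answer: P1(0-2) P2(2-4) P3(4-6) P4(6-8) P5(8-10) P5(10-12) P5(12-13) P1(13-16) P2(16-20) P3(20-24) P4(24-27) P4(27-28) P2(28-29) P3(29-32)

Derivation:
t=0-2: P1@Q0 runs 2, rem=3, quantum used, demote→Q1. Q0=[P2,P3,P4,P5] Q1=[P1] Q2=[]
t=2-4: P2@Q0 runs 2, rem=5, quantum used, demote→Q1. Q0=[P3,P4,P5] Q1=[P1,P2] Q2=[]
t=4-6: P3@Q0 runs 2, rem=7, quantum used, demote→Q1. Q0=[P4,P5] Q1=[P1,P2,P3] Q2=[]
t=6-8: P4@Q0 runs 2, rem=4, quantum used, demote→Q1. Q0=[P5] Q1=[P1,P2,P3,P4] Q2=[]
t=8-10: P5@Q0 runs 2, rem=3, I/O yield, promote→Q0. Q0=[P5] Q1=[P1,P2,P3,P4] Q2=[]
t=10-12: P5@Q0 runs 2, rem=1, I/O yield, promote→Q0. Q0=[P5] Q1=[P1,P2,P3,P4] Q2=[]
t=12-13: P5@Q0 runs 1, rem=0, completes. Q0=[] Q1=[P1,P2,P3,P4] Q2=[]
t=13-16: P1@Q1 runs 3, rem=0, completes. Q0=[] Q1=[P2,P3,P4] Q2=[]
t=16-20: P2@Q1 runs 4, rem=1, quantum used, demote→Q2. Q0=[] Q1=[P3,P4] Q2=[P2]
t=20-24: P3@Q1 runs 4, rem=3, quantum used, demote→Q2. Q0=[] Q1=[P4] Q2=[P2,P3]
t=24-27: P4@Q1 runs 3, rem=1, I/O yield, promote→Q0. Q0=[P4] Q1=[] Q2=[P2,P3]
t=27-28: P4@Q0 runs 1, rem=0, completes. Q0=[] Q1=[] Q2=[P2,P3]
t=28-29: P2@Q2 runs 1, rem=0, completes. Q0=[] Q1=[] Q2=[P3]
t=29-32: P3@Q2 runs 3, rem=0, completes. Q0=[] Q1=[] Q2=[]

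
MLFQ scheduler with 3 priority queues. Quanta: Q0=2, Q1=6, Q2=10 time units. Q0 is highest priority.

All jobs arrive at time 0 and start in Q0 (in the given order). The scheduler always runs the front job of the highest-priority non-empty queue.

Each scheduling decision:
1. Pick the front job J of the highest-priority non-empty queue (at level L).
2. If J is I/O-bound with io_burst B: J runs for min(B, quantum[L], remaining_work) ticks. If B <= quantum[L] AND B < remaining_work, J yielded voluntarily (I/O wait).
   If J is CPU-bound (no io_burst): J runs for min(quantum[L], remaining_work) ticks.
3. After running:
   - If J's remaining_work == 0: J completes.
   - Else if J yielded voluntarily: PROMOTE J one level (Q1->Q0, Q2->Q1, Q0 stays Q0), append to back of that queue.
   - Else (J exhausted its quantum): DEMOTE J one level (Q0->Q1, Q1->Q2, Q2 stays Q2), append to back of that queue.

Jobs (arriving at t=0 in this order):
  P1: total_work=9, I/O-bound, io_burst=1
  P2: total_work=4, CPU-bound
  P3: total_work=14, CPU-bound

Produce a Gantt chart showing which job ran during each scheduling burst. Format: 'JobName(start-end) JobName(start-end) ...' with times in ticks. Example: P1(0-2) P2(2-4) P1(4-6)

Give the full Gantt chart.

Answer: P1(0-1) P2(1-3) P3(3-5) P1(5-6) P1(6-7) P1(7-8) P1(8-9) P1(9-10) P1(10-11) P1(11-12) P1(12-13) P2(13-15) P3(15-21) P3(21-27)

Derivation:
t=0-1: P1@Q0 runs 1, rem=8, I/O yield, promote→Q0. Q0=[P2,P3,P1] Q1=[] Q2=[]
t=1-3: P2@Q0 runs 2, rem=2, quantum used, demote→Q1. Q0=[P3,P1] Q1=[P2] Q2=[]
t=3-5: P3@Q0 runs 2, rem=12, quantum used, demote→Q1. Q0=[P1] Q1=[P2,P3] Q2=[]
t=5-6: P1@Q0 runs 1, rem=7, I/O yield, promote→Q0. Q0=[P1] Q1=[P2,P3] Q2=[]
t=6-7: P1@Q0 runs 1, rem=6, I/O yield, promote→Q0. Q0=[P1] Q1=[P2,P3] Q2=[]
t=7-8: P1@Q0 runs 1, rem=5, I/O yield, promote→Q0. Q0=[P1] Q1=[P2,P3] Q2=[]
t=8-9: P1@Q0 runs 1, rem=4, I/O yield, promote→Q0. Q0=[P1] Q1=[P2,P3] Q2=[]
t=9-10: P1@Q0 runs 1, rem=3, I/O yield, promote→Q0. Q0=[P1] Q1=[P2,P3] Q2=[]
t=10-11: P1@Q0 runs 1, rem=2, I/O yield, promote→Q0. Q0=[P1] Q1=[P2,P3] Q2=[]
t=11-12: P1@Q0 runs 1, rem=1, I/O yield, promote→Q0. Q0=[P1] Q1=[P2,P3] Q2=[]
t=12-13: P1@Q0 runs 1, rem=0, completes. Q0=[] Q1=[P2,P3] Q2=[]
t=13-15: P2@Q1 runs 2, rem=0, completes. Q0=[] Q1=[P3] Q2=[]
t=15-21: P3@Q1 runs 6, rem=6, quantum used, demote→Q2. Q0=[] Q1=[] Q2=[P3]
t=21-27: P3@Q2 runs 6, rem=0, completes. Q0=[] Q1=[] Q2=[]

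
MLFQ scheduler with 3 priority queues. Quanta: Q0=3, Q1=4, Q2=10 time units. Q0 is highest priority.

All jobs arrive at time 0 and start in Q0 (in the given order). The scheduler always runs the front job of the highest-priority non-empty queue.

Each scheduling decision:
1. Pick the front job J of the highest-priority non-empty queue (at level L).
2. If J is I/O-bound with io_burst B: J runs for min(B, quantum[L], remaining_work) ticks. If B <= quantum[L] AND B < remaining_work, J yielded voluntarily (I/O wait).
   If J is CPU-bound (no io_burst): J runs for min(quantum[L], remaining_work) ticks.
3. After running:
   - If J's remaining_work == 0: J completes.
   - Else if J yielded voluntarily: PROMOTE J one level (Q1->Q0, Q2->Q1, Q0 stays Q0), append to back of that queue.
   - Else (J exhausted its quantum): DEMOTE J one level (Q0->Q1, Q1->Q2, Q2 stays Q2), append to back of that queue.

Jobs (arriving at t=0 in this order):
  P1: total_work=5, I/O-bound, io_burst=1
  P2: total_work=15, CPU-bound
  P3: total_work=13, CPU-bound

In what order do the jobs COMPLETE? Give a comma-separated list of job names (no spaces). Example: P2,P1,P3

Answer: P1,P2,P3

Derivation:
t=0-1: P1@Q0 runs 1, rem=4, I/O yield, promote→Q0. Q0=[P2,P3,P1] Q1=[] Q2=[]
t=1-4: P2@Q0 runs 3, rem=12, quantum used, demote→Q1. Q0=[P3,P1] Q1=[P2] Q2=[]
t=4-7: P3@Q0 runs 3, rem=10, quantum used, demote→Q1. Q0=[P1] Q1=[P2,P3] Q2=[]
t=7-8: P1@Q0 runs 1, rem=3, I/O yield, promote→Q0. Q0=[P1] Q1=[P2,P3] Q2=[]
t=8-9: P1@Q0 runs 1, rem=2, I/O yield, promote→Q0. Q0=[P1] Q1=[P2,P3] Q2=[]
t=9-10: P1@Q0 runs 1, rem=1, I/O yield, promote→Q0. Q0=[P1] Q1=[P2,P3] Q2=[]
t=10-11: P1@Q0 runs 1, rem=0, completes. Q0=[] Q1=[P2,P3] Q2=[]
t=11-15: P2@Q1 runs 4, rem=8, quantum used, demote→Q2. Q0=[] Q1=[P3] Q2=[P2]
t=15-19: P3@Q1 runs 4, rem=6, quantum used, demote→Q2. Q0=[] Q1=[] Q2=[P2,P3]
t=19-27: P2@Q2 runs 8, rem=0, completes. Q0=[] Q1=[] Q2=[P3]
t=27-33: P3@Q2 runs 6, rem=0, completes. Q0=[] Q1=[] Q2=[]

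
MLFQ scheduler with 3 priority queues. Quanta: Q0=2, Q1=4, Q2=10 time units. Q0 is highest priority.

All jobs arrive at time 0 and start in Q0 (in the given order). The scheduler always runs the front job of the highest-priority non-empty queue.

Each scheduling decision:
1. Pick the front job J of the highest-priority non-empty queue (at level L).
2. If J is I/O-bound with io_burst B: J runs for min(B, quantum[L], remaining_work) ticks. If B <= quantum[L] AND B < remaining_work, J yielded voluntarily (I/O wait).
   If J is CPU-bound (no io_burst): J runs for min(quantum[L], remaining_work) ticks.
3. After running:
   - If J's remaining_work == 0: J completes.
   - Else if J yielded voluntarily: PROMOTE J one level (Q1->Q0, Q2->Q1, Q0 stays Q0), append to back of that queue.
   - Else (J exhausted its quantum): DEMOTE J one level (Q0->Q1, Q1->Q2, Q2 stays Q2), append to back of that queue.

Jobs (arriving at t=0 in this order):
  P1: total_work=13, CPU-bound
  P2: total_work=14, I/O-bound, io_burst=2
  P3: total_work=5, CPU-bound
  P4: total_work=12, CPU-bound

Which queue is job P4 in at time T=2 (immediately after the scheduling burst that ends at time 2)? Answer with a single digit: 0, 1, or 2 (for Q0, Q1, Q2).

Answer: 0

Derivation:
t=0-2: P1@Q0 runs 2, rem=11, quantum used, demote→Q1. Q0=[P2,P3,P4] Q1=[P1] Q2=[]
t=2-4: P2@Q0 runs 2, rem=12, I/O yield, promote→Q0. Q0=[P3,P4,P2] Q1=[P1] Q2=[]
t=4-6: P3@Q0 runs 2, rem=3, quantum used, demote→Q1. Q0=[P4,P2] Q1=[P1,P3] Q2=[]
t=6-8: P4@Q0 runs 2, rem=10, quantum used, demote→Q1. Q0=[P2] Q1=[P1,P3,P4] Q2=[]
t=8-10: P2@Q0 runs 2, rem=10, I/O yield, promote→Q0. Q0=[P2] Q1=[P1,P3,P4] Q2=[]
t=10-12: P2@Q0 runs 2, rem=8, I/O yield, promote→Q0. Q0=[P2] Q1=[P1,P3,P4] Q2=[]
t=12-14: P2@Q0 runs 2, rem=6, I/O yield, promote→Q0. Q0=[P2] Q1=[P1,P3,P4] Q2=[]
t=14-16: P2@Q0 runs 2, rem=4, I/O yield, promote→Q0. Q0=[P2] Q1=[P1,P3,P4] Q2=[]
t=16-18: P2@Q0 runs 2, rem=2, I/O yield, promote→Q0. Q0=[P2] Q1=[P1,P3,P4] Q2=[]
t=18-20: P2@Q0 runs 2, rem=0, completes. Q0=[] Q1=[P1,P3,P4] Q2=[]
t=20-24: P1@Q1 runs 4, rem=7, quantum used, demote→Q2. Q0=[] Q1=[P3,P4] Q2=[P1]
t=24-27: P3@Q1 runs 3, rem=0, completes. Q0=[] Q1=[P4] Q2=[P1]
t=27-31: P4@Q1 runs 4, rem=6, quantum used, demote→Q2. Q0=[] Q1=[] Q2=[P1,P4]
t=31-38: P1@Q2 runs 7, rem=0, completes. Q0=[] Q1=[] Q2=[P4]
t=38-44: P4@Q2 runs 6, rem=0, completes. Q0=[] Q1=[] Q2=[]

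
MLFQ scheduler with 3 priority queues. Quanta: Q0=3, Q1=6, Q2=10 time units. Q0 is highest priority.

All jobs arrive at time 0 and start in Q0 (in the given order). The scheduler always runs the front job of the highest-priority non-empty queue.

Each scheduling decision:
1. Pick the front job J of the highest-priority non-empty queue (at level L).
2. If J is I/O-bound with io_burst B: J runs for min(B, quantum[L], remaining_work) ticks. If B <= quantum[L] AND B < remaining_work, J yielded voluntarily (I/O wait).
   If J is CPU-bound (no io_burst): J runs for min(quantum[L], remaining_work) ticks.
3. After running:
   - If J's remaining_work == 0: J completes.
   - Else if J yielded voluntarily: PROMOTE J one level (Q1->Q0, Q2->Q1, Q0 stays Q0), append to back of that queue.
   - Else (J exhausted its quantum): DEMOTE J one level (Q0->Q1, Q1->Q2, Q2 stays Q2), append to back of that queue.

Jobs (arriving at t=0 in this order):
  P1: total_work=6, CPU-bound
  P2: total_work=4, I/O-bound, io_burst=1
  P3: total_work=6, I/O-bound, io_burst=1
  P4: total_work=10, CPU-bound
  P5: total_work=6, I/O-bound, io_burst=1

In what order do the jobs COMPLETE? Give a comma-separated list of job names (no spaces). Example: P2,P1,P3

t=0-3: P1@Q0 runs 3, rem=3, quantum used, demote→Q1. Q0=[P2,P3,P4,P5] Q1=[P1] Q2=[]
t=3-4: P2@Q0 runs 1, rem=3, I/O yield, promote→Q0. Q0=[P3,P4,P5,P2] Q1=[P1] Q2=[]
t=4-5: P3@Q0 runs 1, rem=5, I/O yield, promote→Q0. Q0=[P4,P5,P2,P3] Q1=[P1] Q2=[]
t=5-8: P4@Q0 runs 3, rem=7, quantum used, demote→Q1. Q0=[P5,P2,P3] Q1=[P1,P4] Q2=[]
t=8-9: P5@Q0 runs 1, rem=5, I/O yield, promote→Q0. Q0=[P2,P3,P5] Q1=[P1,P4] Q2=[]
t=9-10: P2@Q0 runs 1, rem=2, I/O yield, promote→Q0. Q0=[P3,P5,P2] Q1=[P1,P4] Q2=[]
t=10-11: P3@Q0 runs 1, rem=4, I/O yield, promote→Q0. Q0=[P5,P2,P3] Q1=[P1,P4] Q2=[]
t=11-12: P5@Q0 runs 1, rem=4, I/O yield, promote→Q0. Q0=[P2,P3,P5] Q1=[P1,P4] Q2=[]
t=12-13: P2@Q0 runs 1, rem=1, I/O yield, promote→Q0. Q0=[P3,P5,P2] Q1=[P1,P4] Q2=[]
t=13-14: P3@Q0 runs 1, rem=3, I/O yield, promote→Q0. Q0=[P5,P2,P3] Q1=[P1,P4] Q2=[]
t=14-15: P5@Q0 runs 1, rem=3, I/O yield, promote→Q0. Q0=[P2,P3,P5] Q1=[P1,P4] Q2=[]
t=15-16: P2@Q0 runs 1, rem=0, completes. Q0=[P3,P5] Q1=[P1,P4] Q2=[]
t=16-17: P3@Q0 runs 1, rem=2, I/O yield, promote→Q0. Q0=[P5,P3] Q1=[P1,P4] Q2=[]
t=17-18: P5@Q0 runs 1, rem=2, I/O yield, promote→Q0. Q0=[P3,P5] Q1=[P1,P4] Q2=[]
t=18-19: P3@Q0 runs 1, rem=1, I/O yield, promote→Q0. Q0=[P5,P3] Q1=[P1,P4] Q2=[]
t=19-20: P5@Q0 runs 1, rem=1, I/O yield, promote→Q0. Q0=[P3,P5] Q1=[P1,P4] Q2=[]
t=20-21: P3@Q0 runs 1, rem=0, completes. Q0=[P5] Q1=[P1,P4] Q2=[]
t=21-22: P5@Q0 runs 1, rem=0, completes. Q0=[] Q1=[P1,P4] Q2=[]
t=22-25: P1@Q1 runs 3, rem=0, completes. Q0=[] Q1=[P4] Q2=[]
t=25-31: P4@Q1 runs 6, rem=1, quantum used, demote→Q2. Q0=[] Q1=[] Q2=[P4]
t=31-32: P4@Q2 runs 1, rem=0, completes. Q0=[] Q1=[] Q2=[]

Answer: P2,P3,P5,P1,P4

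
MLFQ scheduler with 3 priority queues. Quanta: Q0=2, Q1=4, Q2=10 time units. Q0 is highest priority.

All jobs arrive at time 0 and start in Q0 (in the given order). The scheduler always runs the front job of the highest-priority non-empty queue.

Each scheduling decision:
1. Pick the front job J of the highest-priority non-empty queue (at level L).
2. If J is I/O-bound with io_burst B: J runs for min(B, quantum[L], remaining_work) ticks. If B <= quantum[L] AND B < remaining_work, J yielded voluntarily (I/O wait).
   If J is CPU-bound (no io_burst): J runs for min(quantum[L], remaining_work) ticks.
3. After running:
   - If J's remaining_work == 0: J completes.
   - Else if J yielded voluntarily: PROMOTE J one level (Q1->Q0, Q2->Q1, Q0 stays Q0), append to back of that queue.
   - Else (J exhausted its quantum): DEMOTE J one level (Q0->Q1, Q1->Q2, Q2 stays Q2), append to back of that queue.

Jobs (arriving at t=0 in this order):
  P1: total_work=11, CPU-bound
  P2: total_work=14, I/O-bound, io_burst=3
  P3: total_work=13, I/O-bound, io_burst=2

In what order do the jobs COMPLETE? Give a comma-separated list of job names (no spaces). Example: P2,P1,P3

t=0-2: P1@Q0 runs 2, rem=9, quantum used, demote→Q1. Q0=[P2,P3] Q1=[P1] Q2=[]
t=2-4: P2@Q0 runs 2, rem=12, quantum used, demote→Q1. Q0=[P3] Q1=[P1,P2] Q2=[]
t=4-6: P3@Q0 runs 2, rem=11, I/O yield, promote→Q0. Q0=[P3] Q1=[P1,P2] Q2=[]
t=6-8: P3@Q0 runs 2, rem=9, I/O yield, promote→Q0. Q0=[P3] Q1=[P1,P2] Q2=[]
t=8-10: P3@Q0 runs 2, rem=7, I/O yield, promote→Q0. Q0=[P3] Q1=[P1,P2] Q2=[]
t=10-12: P3@Q0 runs 2, rem=5, I/O yield, promote→Q0. Q0=[P3] Q1=[P1,P2] Q2=[]
t=12-14: P3@Q0 runs 2, rem=3, I/O yield, promote→Q0. Q0=[P3] Q1=[P1,P2] Q2=[]
t=14-16: P3@Q0 runs 2, rem=1, I/O yield, promote→Q0. Q0=[P3] Q1=[P1,P2] Q2=[]
t=16-17: P3@Q0 runs 1, rem=0, completes. Q0=[] Q1=[P1,P2] Q2=[]
t=17-21: P1@Q1 runs 4, rem=5, quantum used, demote→Q2. Q0=[] Q1=[P2] Q2=[P1]
t=21-24: P2@Q1 runs 3, rem=9, I/O yield, promote→Q0. Q0=[P2] Q1=[] Q2=[P1]
t=24-26: P2@Q0 runs 2, rem=7, quantum used, demote→Q1. Q0=[] Q1=[P2] Q2=[P1]
t=26-29: P2@Q1 runs 3, rem=4, I/O yield, promote→Q0. Q0=[P2] Q1=[] Q2=[P1]
t=29-31: P2@Q0 runs 2, rem=2, quantum used, demote→Q1. Q0=[] Q1=[P2] Q2=[P1]
t=31-33: P2@Q1 runs 2, rem=0, completes. Q0=[] Q1=[] Q2=[P1]
t=33-38: P1@Q2 runs 5, rem=0, completes. Q0=[] Q1=[] Q2=[]

Answer: P3,P2,P1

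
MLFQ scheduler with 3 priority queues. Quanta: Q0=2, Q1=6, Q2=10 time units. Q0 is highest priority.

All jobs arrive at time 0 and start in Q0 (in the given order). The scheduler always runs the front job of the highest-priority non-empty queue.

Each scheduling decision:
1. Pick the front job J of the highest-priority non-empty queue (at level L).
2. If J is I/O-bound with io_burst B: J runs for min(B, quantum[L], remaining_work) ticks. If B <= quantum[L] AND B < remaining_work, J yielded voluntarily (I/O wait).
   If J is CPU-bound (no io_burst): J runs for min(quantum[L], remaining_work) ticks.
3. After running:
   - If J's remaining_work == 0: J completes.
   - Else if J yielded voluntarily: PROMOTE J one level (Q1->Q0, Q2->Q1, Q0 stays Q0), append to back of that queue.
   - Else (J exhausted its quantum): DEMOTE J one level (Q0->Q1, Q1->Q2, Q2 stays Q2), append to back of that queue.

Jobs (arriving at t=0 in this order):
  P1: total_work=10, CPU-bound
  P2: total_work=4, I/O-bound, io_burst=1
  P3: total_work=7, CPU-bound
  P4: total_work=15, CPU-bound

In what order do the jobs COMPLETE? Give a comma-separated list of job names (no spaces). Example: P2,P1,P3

t=0-2: P1@Q0 runs 2, rem=8, quantum used, demote→Q1. Q0=[P2,P3,P4] Q1=[P1] Q2=[]
t=2-3: P2@Q0 runs 1, rem=3, I/O yield, promote→Q0. Q0=[P3,P4,P2] Q1=[P1] Q2=[]
t=3-5: P3@Q0 runs 2, rem=5, quantum used, demote→Q1. Q0=[P4,P2] Q1=[P1,P3] Q2=[]
t=5-7: P4@Q0 runs 2, rem=13, quantum used, demote→Q1. Q0=[P2] Q1=[P1,P3,P4] Q2=[]
t=7-8: P2@Q0 runs 1, rem=2, I/O yield, promote→Q0. Q0=[P2] Q1=[P1,P3,P4] Q2=[]
t=8-9: P2@Q0 runs 1, rem=1, I/O yield, promote→Q0. Q0=[P2] Q1=[P1,P3,P4] Q2=[]
t=9-10: P2@Q0 runs 1, rem=0, completes. Q0=[] Q1=[P1,P3,P4] Q2=[]
t=10-16: P1@Q1 runs 6, rem=2, quantum used, demote→Q2. Q0=[] Q1=[P3,P4] Q2=[P1]
t=16-21: P3@Q1 runs 5, rem=0, completes. Q0=[] Q1=[P4] Q2=[P1]
t=21-27: P4@Q1 runs 6, rem=7, quantum used, demote→Q2. Q0=[] Q1=[] Q2=[P1,P4]
t=27-29: P1@Q2 runs 2, rem=0, completes. Q0=[] Q1=[] Q2=[P4]
t=29-36: P4@Q2 runs 7, rem=0, completes. Q0=[] Q1=[] Q2=[]

Answer: P2,P3,P1,P4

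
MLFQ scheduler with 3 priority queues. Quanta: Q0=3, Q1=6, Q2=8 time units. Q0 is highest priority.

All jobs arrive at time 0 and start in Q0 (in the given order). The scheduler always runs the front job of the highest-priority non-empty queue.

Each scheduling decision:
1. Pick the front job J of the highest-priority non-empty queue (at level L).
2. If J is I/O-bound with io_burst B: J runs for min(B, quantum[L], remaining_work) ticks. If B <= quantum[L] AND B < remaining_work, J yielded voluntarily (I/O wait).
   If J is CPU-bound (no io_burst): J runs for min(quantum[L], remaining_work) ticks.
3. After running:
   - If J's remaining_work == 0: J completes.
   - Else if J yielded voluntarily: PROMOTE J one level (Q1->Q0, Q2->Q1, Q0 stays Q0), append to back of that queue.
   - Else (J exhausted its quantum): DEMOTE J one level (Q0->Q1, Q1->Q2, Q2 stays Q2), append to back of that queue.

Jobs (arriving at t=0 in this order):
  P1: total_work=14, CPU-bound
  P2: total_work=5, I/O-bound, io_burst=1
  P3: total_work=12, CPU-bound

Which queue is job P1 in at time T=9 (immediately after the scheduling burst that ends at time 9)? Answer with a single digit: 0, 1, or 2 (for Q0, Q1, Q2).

t=0-3: P1@Q0 runs 3, rem=11, quantum used, demote→Q1. Q0=[P2,P3] Q1=[P1] Q2=[]
t=3-4: P2@Q0 runs 1, rem=4, I/O yield, promote→Q0. Q0=[P3,P2] Q1=[P1] Q2=[]
t=4-7: P3@Q0 runs 3, rem=9, quantum used, demote→Q1. Q0=[P2] Q1=[P1,P3] Q2=[]
t=7-8: P2@Q0 runs 1, rem=3, I/O yield, promote→Q0. Q0=[P2] Q1=[P1,P3] Q2=[]
t=8-9: P2@Q0 runs 1, rem=2, I/O yield, promote→Q0. Q0=[P2] Q1=[P1,P3] Q2=[]
t=9-10: P2@Q0 runs 1, rem=1, I/O yield, promote→Q0. Q0=[P2] Q1=[P1,P3] Q2=[]
t=10-11: P2@Q0 runs 1, rem=0, completes. Q0=[] Q1=[P1,P3] Q2=[]
t=11-17: P1@Q1 runs 6, rem=5, quantum used, demote→Q2. Q0=[] Q1=[P3] Q2=[P1]
t=17-23: P3@Q1 runs 6, rem=3, quantum used, demote→Q2. Q0=[] Q1=[] Q2=[P1,P3]
t=23-28: P1@Q2 runs 5, rem=0, completes. Q0=[] Q1=[] Q2=[P3]
t=28-31: P3@Q2 runs 3, rem=0, completes. Q0=[] Q1=[] Q2=[]

Answer: 1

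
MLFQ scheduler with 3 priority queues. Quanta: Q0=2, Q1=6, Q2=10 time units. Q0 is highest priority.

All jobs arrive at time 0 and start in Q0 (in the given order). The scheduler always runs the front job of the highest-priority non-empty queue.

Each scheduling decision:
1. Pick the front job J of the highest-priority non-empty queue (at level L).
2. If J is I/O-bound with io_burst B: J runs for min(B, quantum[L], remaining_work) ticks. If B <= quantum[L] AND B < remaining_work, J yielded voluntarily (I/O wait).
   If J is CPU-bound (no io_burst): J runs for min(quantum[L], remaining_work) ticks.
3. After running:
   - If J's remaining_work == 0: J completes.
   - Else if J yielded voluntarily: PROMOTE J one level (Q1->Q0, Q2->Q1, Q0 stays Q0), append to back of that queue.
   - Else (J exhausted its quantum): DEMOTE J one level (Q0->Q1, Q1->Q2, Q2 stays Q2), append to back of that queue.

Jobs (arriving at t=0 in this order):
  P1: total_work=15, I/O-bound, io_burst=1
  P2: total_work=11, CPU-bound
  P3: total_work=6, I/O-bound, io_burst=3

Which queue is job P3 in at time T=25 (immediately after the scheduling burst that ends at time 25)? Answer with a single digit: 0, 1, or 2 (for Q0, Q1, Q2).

t=0-1: P1@Q0 runs 1, rem=14, I/O yield, promote→Q0. Q0=[P2,P3,P1] Q1=[] Q2=[]
t=1-3: P2@Q0 runs 2, rem=9, quantum used, demote→Q1. Q0=[P3,P1] Q1=[P2] Q2=[]
t=3-5: P3@Q0 runs 2, rem=4, quantum used, demote→Q1. Q0=[P1] Q1=[P2,P3] Q2=[]
t=5-6: P1@Q0 runs 1, rem=13, I/O yield, promote→Q0. Q0=[P1] Q1=[P2,P3] Q2=[]
t=6-7: P1@Q0 runs 1, rem=12, I/O yield, promote→Q0. Q0=[P1] Q1=[P2,P3] Q2=[]
t=7-8: P1@Q0 runs 1, rem=11, I/O yield, promote→Q0. Q0=[P1] Q1=[P2,P3] Q2=[]
t=8-9: P1@Q0 runs 1, rem=10, I/O yield, promote→Q0. Q0=[P1] Q1=[P2,P3] Q2=[]
t=9-10: P1@Q0 runs 1, rem=9, I/O yield, promote→Q0. Q0=[P1] Q1=[P2,P3] Q2=[]
t=10-11: P1@Q0 runs 1, rem=8, I/O yield, promote→Q0. Q0=[P1] Q1=[P2,P3] Q2=[]
t=11-12: P1@Q0 runs 1, rem=7, I/O yield, promote→Q0. Q0=[P1] Q1=[P2,P3] Q2=[]
t=12-13: P1@Q0 runs 1, rem=6, I/O yield, promote→Q0. Q0=[P1] Q1=[P2,P3] Q2=[]
t=13-14: P1@Q0 runs 1, rem=5, I/O yield, promote→Q0. Q0=[P1] Q1=[P2,P3] Q2=[]
t=14-15: P1@Q0 runs 1, rem=4, I/O yield, promote→Q0. Q0=[P1] Q1=[P2,P3] Q2=[]
t=15-16: P1@Q0 runs 1, rem=3, I/O yield, promote→Q0. Q0=[P1] Q1=[P2,P3] Q2=[]
t=16-17: P1@Q0 runs 1, rem=2, I/O yield, promote→Q0. Q0=[P1] Q1=[P2,P3] Q2=[]
t=17-18: P1@Q0 runs 1, rem=1, I/O yield, promote→Q0. Q0=[P1] Q1=[P2,P3] Q2=[]
t=18-19: P1@Q0 runs 1, rem=0, completes. Q0=[] Q1=[P2,P3] Q2=[]
t=19-25: P2@Q1 runs 6, rem=3, quantum used, demote→Q2. Q0=[] Q1=[P3] Q2=[P2]
t=25-28: P3@Q1 runs 3, rem=1, I/O yield, promote→Q0. Q0=[P3] Q1=[] Q2=[P2]
t=28-29: P3@Q0 runs 1, rem=0, completes. Q0=[] Q1=[] Q2=[P2]
t=29-32: P2@Q2 runs 3, rem=0, completes. Q0=[] Q1=[] Q2=[]

Answer: 1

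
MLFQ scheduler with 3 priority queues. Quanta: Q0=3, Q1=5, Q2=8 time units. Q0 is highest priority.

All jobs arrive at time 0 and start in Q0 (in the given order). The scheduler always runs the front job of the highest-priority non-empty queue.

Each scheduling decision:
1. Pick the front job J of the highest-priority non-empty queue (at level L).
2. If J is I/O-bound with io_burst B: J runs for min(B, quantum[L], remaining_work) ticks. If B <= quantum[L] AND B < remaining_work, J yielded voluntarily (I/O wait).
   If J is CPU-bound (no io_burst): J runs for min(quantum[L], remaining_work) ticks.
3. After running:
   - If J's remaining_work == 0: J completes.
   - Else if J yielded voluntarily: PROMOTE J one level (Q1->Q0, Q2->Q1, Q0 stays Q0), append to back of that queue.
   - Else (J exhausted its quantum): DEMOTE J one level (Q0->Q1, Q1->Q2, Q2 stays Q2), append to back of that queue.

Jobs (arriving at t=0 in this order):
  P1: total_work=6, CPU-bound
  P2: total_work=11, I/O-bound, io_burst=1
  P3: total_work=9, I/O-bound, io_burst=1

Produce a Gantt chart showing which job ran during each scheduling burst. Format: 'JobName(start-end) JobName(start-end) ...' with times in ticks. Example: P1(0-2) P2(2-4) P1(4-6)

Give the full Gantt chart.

Answer: P1(0-3) P2(3-4) P3(4-5) P2(5-6) P3(6-7) P2(7-8) P3(8-9) P2(9-10) P3(10-11) P2(11-12) P3(12-13) P2(13-14) P3(14-15) P2(15-16) P3(16-17) P2(17-18) P3(18-19) P2(19-20) P3(20-21) P2(21-22) P2(22-23) P1(23-26)

Derivation:
t=0-3: P1@Q0 runs 3, rem=3, quantum used, demote→Q1. Q0=[P2,P3] Q1=[P1] Q2=[]
t=3-4: P2@Q0 runs 1, rem=10, I/O yield, promote→Q0. Q0=[P3,P2] Q1=[P1] Q2=[]
t=4-5: P3@Q0 runs 1, rem=8, I/O yield, promote→Q0. Q0=[P2,P3] Q1=[P1] Q2=[]
t=5-6: P2@Q0 runs 1, rem=9, I/O yield, promote→Q0. Q0=[P3,P2] Q1=[P1] Q2=[]
t=6-7: P3@Q0 runs 1, rem=7, I/O yield, promote→Q0. Q0=[P2,P3] Q1=[P1] Q2=[]
t=7-8: P2@Q0 runs 1, rem=8, I/O yield, promote→Q0. Q0=[P3,P2] Q1=[P1] Q2=[]
t=8-9: P3@Q0 runs 1, rem=6, I/O yield, promote→Q0. Q0=[P2,P3] Q1=[P1] Q2=[]
t=9-10: P2@Q0 runs 1, rem=7, I/O yield, promote→Q0. Q0=[P3,P2] Q1=[P1] Q2=[]
t=10-11: P3@Q0 runs 1, rem=5, I/O yield, promote→Q0. Q0=[P2,P3] Q1=[P1] Q2=[]
t=11-12: P2@Q0 runs 1, rem=6, I/O yield, promote→Q0. Q0=[P3,P2] Q1=[P1] Q2=[]
t=12-13: P3@Q0 runs 1, rem=4, I/O yield, promote→Q0. Q0=[P2,P3] Q1=[P1] Q2=[]
t=13-14: P2@Q0 runs 1, rem=5, I/O yield, promote→Q0. Q0=[P3,P2] Q1=[P1] Q2=[]
t=14-15: P3@Q0 runs 1, rem=3, I/O yield, promote→Q0. Q0=[P2,P3] Q1=[P1] Q2=[]
t=15-16: P2@Q0 runs 1, rem=4, I/O yield, promote→Q0. Q0=[P3,P2] Q1=[P1] Q2=[]
t=16-17: P3@Q0 runs 1, rem=2, I/O yield, promote→Q0. Q0=[P2,P3] Q1=[P1] Q2=[]
t=17-18: P2@Q0 runs 1, rem=3, I/O yield, promote→Q0. Q0=[P3,P2] Q1=[P1] Q2=[]
t=18-19: P3@Q0 runs 1, rem=1, I/O yield, promote→Q0. Q0=[P2,P3] Q1=[P1] Q2=[]
t=19-20: P2@Q0 runs 1, rem=2, I/O yield, promote→Q0. Q0=[P3,P2] Q1=[P1] Q2=[]
t=20-21: P3@Q0 runs 1, rem=0, completes. Q0=[P2] Q1=[P1] Q2=[]
t=21-22: P2@Q0 runs 1, rem=1, I/O yield, promote→Q0. Q0=[P2] Q1=[P1] Q2=[]
t=22-23: P2@Q0 runs 1, rem=0, completes. Q0=[] Q1=[P1] Q2=[]
t=23-26: P1@Q1 runs 3, rem=0, completes. Q0=[] Q1=[] Q2=[]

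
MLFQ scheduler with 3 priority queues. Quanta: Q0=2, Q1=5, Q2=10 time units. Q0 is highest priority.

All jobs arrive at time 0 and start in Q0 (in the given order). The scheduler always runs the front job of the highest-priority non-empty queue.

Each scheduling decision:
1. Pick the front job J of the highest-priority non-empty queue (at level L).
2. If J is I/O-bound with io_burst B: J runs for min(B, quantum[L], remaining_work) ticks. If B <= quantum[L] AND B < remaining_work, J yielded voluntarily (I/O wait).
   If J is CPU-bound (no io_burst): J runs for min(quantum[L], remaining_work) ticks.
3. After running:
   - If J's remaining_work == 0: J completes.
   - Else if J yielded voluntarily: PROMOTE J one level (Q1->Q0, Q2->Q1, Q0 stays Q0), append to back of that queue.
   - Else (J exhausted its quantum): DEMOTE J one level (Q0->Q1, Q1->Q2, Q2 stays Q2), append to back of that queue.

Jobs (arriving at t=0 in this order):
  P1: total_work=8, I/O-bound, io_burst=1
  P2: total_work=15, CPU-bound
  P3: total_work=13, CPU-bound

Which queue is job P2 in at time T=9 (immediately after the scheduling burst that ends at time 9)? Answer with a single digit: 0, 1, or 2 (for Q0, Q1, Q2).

Answer: 1

Derivation:
t=0-1: P1@Q0 runs 1, rem=7, I/O yield, promote→Q0. Q0=[P2,P3,P1] Q1=[] Q2=[]
t=1-3: P2@Q0 runs 2, rem=13, quantum used, demote→Q1. Q0=[P3,P1] Q1=[P2] Q2=[]
t=3-5: P3@Q0 runs 2, rem=11, quantum used, demote→Q1. Q0=[P1] Q1=[P2,P3] Q2=[]
t=5-6: P1@Q0 runs 1, rem=6, I/O yield, promote→Q0. Q0=[P1] Q1=[P2,P3] Q2=[]
t=6-7: P1@Q0 runs 1, rem=5, I/O yield, promote→Q0. Q0=[P1] Q1=[P2,P3] Q2=[]
t=7-8: P1@Q0 runs 1, rem=4, I/O yield, promote→Q0. Q0=[P1] Q1=[P2,P3] Q2=[]
t=8-9: P1@Q0 runs 1, rem=3, I/O yield, promote→Q0. Q0=[P1] Q1=[P2,P3] Q2=[]
t=9-10: P1@Q0 runs 1, rem=2, I/O yield, promote→Q0. Q0=[P1] Q1=[P2,P3] Q2=[]
t=10-11: P1@Q0 runs 1, rem=1, I/O yield, promote→Q0. Q0=[P1] Q1=[P2,P3] Q2=[]
t=11-12: P1@Q0 runs 1, rem=0, completes. Q0=[] Q1=[P2,P3] Q2=[]
t=12-17: P2@Q1 runs 5, rem=8, quantum used, demote→Q2. Q0=[] Q1=[P3] Q2=[P2]
t=17-22: P3@Q1 runs 5, rem=6, quantum used, demote→Q2. Q0=[] Q1=[] Q2=[P2,P3]
t=22-30: P2@Q2 runs 8, rem=0, completes. Q0=[] Q1=[] Q2=[P3]
t=30-36: P3@Q2 runs 6, rem=0, completes. Q0=[] Q1=[] Q2=[]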